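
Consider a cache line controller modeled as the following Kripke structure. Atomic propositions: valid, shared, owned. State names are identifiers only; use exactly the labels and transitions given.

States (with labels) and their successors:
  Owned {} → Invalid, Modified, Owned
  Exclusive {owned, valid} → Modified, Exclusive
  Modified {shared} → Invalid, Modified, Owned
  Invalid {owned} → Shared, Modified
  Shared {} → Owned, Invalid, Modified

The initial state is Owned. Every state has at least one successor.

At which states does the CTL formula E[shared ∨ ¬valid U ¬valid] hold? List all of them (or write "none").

{Owned, Modified, Invalid, Shared}

States satisfying shared ∨ ¬valid: {Owned, Modified, Invalid, Shared}.
States satisfying ¬valid: {Owned, Modified, Invalid, Shared}.
States satisfying E[shared ∨ ¬valid U ¬valid]: {Owned, Modified, Invalid, Shared}.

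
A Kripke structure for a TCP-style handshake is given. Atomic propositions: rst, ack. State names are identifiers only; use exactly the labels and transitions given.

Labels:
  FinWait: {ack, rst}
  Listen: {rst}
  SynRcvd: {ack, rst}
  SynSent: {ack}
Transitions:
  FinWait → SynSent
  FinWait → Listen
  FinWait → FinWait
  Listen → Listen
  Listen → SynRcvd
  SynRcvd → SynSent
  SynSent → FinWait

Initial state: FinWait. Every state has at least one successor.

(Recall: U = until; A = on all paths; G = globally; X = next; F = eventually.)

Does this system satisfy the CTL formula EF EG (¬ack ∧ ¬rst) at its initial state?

States satisfying EG (¬ack ∧ ¬rst): ∅.
States satisfying EF EG (¬ack ∧ ¬rst): ∅.
No suitable path/successor from FinWait witnesses the formula.
FinWait ∉ Sat(EF EG (¬ack ∧ ¬rst)).

No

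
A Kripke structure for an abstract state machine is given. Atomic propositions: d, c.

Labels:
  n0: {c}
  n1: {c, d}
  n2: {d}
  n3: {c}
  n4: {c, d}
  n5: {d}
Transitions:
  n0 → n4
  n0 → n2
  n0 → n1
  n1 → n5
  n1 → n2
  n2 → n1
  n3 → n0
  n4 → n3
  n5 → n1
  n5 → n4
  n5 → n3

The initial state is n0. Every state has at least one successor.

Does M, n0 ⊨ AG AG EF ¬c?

States satisfying AG EF ¬c: {n0, n1, n2, n3, n4, n5}.
States satisfying AG AG EF ¬c: {n0, n1, n2, n3, n4, n5}.
Every state reachable from n0 satisfies AG EF ¬c.
n0 ∈ Sat(AG AG EF ¬c).

Yes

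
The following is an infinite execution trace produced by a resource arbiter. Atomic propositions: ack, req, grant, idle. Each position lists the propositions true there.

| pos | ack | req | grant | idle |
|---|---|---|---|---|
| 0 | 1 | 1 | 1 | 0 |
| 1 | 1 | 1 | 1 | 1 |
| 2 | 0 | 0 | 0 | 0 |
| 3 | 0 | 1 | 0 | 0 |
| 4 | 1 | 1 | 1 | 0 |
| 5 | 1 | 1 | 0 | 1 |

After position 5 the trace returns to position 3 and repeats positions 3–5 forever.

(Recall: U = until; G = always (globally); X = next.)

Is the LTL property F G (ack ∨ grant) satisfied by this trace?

G (ack ∨ grant) is false at every position 0..5, so it never becomes true and F G (ack ∨ grant) fails.

Violated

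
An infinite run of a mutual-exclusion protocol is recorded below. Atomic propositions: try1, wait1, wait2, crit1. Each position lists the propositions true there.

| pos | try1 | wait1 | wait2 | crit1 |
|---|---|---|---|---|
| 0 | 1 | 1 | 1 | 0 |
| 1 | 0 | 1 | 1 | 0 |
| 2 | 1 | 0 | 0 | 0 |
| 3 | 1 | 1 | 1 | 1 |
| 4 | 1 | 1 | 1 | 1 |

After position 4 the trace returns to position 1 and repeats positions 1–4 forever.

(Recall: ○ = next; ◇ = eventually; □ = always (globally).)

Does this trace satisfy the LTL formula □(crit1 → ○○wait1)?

crit1 → ○○wait1 must hold at every position from 0 onward. It fails at position 4, so □(crit1 → ○○wait1) is false.
Positions where crit1 holds: 3, 4.
Check ○○wait1 at each: 3→ok, 4→fails.

Does not hold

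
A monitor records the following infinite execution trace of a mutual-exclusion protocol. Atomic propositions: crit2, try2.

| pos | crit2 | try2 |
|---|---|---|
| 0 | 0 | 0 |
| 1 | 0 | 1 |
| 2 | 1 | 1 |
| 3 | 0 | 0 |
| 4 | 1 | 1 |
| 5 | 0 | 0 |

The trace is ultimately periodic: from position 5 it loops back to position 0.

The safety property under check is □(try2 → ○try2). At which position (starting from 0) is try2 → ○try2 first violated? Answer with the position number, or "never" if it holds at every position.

2

Check try2 → ○try2 at each position in order: 0 ✓, 1 ✓.
At position 2 the labels are {crit2, try2} and the next position 3 has {}, so try2 → ○try2 is false there. This is the first violation.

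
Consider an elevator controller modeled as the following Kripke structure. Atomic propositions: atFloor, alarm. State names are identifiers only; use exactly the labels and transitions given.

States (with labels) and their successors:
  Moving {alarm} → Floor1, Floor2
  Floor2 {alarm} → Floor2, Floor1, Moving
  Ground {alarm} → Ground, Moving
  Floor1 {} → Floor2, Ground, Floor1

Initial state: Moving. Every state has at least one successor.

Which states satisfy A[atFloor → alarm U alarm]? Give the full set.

{Moving, Floor2, Ground}

States satisfying atFloor → alarm: {Moving, Floor2, Ground, Floor1}.
States satisfying alarm: {Moving, Floor2, Ground}.
States satisfying A[atFloor → alarm U alarm]: {Moving, Floor2, Ground}.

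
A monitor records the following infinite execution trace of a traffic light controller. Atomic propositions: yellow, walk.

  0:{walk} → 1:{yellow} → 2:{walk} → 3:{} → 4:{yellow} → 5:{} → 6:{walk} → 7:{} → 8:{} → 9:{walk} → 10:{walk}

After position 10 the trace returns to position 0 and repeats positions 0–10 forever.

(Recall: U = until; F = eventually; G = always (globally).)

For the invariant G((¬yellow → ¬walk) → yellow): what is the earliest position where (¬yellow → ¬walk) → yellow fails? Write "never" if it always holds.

Check (¬yellow → ¬walk) → yellow at each position in order: 0 ✓, 1 ✓, 2 ✓.
At position 3 the labels are {}, so (¬yellow → ¬walk) → yellow is false there. This is the first violation.

3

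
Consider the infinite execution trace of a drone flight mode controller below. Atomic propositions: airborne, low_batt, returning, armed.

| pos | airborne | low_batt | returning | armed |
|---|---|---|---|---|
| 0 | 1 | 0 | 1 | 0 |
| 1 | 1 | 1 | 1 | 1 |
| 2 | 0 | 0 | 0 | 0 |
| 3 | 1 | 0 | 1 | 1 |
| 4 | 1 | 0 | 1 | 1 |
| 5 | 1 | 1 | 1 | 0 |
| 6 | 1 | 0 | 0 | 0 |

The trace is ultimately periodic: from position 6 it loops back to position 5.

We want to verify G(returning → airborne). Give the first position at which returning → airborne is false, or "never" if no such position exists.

returning → airborne holds at every position 0..6, and those are all the positions the trace ever visits, so the invariant G(returning → airborne) is never violated.

never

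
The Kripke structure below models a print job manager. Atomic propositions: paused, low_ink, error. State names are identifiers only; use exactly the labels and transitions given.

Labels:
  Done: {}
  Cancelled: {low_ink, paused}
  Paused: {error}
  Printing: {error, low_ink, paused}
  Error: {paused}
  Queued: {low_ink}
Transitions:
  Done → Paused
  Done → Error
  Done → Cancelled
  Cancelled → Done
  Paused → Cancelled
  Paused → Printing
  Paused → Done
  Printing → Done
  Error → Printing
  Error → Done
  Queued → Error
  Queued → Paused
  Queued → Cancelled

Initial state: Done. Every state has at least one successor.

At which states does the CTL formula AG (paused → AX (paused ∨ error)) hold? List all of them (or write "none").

States satisfying paused → AX (paused ∨ error): {Done, Paused, Queued}.
States satisfying AG (paused → AX (paused ∨ error)): ∅.

none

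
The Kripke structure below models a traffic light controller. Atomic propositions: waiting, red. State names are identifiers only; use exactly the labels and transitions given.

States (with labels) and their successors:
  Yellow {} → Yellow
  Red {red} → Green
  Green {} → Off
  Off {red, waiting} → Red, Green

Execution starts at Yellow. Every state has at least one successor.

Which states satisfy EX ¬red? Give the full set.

States satisfying ¬red: {Yellow, Green}.
States satisfying EX ¬red: {Yellow, Red, Off}.

{Yellow, Red, Off}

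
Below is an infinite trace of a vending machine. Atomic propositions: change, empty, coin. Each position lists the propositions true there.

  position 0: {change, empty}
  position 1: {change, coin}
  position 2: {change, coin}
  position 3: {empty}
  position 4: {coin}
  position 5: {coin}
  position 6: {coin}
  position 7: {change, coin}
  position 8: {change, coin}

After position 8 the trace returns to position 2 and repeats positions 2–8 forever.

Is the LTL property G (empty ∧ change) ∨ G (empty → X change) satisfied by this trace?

empty ∧ change must hold at every position from 0 onward. It fails at position 1, so G (empty ∧ change) is false.
empty → X change must hold at every position from 0 onward. It fails at position 3, so G (empty → X change) is false.
Positions where empty holds: 0, 3.
Check X change at each: 0→ok, 3→fails.
At position 0: G (empty ∧ change) is false; G (empty → X change) is false; so G (empty ∧ change) ∨ G (empty → X change) is false.

Violated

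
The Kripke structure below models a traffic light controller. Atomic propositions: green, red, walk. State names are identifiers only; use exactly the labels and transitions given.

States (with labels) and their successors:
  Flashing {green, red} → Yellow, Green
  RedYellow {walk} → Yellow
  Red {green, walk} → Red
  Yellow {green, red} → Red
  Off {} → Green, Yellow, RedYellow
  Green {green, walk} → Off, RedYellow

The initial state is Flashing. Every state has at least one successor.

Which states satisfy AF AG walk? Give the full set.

{RedYellow, Red, Yellow}

States satisfying AG walk: {Red}.
States satisfying AF AG walk: {RedYellow, Red, Yellow}.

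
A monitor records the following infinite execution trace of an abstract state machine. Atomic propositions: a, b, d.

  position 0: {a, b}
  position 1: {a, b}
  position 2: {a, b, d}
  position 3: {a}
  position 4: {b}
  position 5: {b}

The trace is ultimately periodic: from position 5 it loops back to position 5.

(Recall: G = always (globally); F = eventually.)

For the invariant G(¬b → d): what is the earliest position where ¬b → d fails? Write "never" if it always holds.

Check ¬b → d at each position in order: 0 ✓, 1 ✓, 2 ✓.
At position 3 the labels are {a}, so ¬b → d is false there. This is the first violation.

3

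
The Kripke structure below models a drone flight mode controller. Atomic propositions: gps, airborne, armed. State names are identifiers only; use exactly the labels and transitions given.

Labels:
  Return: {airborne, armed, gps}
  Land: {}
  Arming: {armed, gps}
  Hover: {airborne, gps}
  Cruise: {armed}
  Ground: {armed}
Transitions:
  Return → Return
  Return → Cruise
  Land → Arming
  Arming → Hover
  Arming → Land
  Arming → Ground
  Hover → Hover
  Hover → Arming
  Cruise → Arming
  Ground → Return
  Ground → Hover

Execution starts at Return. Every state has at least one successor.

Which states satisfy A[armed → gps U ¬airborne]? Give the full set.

States satisfying armed → gps: {Return, Land, Arming, Hover}.
States satisfying ¬airborne: {Land, Arming, Cruise, Ground}.
States satisfying A[armed → gps U ¬airborne]: {Land, Arming, Cruise, Ground}.

{Land, Arming, Cruise, Ground}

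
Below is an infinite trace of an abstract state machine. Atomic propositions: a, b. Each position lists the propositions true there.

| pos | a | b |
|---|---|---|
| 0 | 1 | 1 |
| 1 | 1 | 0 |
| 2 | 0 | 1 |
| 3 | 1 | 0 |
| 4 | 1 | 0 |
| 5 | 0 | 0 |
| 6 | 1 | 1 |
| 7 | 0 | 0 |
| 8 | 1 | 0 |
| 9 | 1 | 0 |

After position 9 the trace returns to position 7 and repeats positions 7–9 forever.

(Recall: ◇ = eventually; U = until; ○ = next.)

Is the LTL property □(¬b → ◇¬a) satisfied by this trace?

¬b → ◇¬a holds at every position 0..9, and those are all positions ever visited, so □(¬b → ◇¬a) holds.
Positions where ¬b holds: 1, 3, 4, 5, 7, 8, 9.
Check ◇¬a at each: 1→ok, 3→ok, 4→ok, 5→ok, 7→ok, 8→ok, 9→ok.

Yes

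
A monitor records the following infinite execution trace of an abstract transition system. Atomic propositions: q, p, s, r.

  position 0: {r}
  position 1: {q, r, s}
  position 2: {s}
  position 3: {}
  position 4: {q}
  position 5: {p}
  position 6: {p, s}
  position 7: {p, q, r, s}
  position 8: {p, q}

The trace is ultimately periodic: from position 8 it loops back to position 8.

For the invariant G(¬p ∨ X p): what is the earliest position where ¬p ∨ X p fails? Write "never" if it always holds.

never

¬p ∨ X p holds at every position 0..8, and those are all the positions the trace ever visits, so the invariant G(¬p ∨ X p) is never violated.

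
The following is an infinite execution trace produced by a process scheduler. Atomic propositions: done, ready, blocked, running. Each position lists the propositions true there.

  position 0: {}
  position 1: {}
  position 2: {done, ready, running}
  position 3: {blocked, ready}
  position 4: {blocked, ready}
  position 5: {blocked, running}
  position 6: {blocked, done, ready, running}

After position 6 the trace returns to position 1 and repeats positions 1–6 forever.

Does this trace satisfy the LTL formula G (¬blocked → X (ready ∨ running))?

Violated

¬blocked → X (ready ∨ running) must hold at every position from 0 onward. It fails at position 0, so G (¬blocked → X (ready ∨ running)) is false.
Positions where ¬blocked holds: 0, 1, 2.
Check X (ready ∨ running) at each: 0→fails, 1→ok, 2→ok.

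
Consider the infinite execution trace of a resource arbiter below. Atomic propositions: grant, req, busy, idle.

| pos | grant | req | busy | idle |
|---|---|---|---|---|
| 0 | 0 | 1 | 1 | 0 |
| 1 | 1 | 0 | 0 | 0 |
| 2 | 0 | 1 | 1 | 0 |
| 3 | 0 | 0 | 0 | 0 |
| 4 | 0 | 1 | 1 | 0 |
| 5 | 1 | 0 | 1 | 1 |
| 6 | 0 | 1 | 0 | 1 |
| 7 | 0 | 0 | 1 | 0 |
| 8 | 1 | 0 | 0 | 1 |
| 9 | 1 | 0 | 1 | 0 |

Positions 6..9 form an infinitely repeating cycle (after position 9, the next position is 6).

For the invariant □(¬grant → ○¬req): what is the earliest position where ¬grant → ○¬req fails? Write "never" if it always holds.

3

Check ¬grant → ○¬req at each position in order: 0 ✓, 1 ✓, 2 ✓.
At position 3 the labels are {} and the next position 4 has {busy, req}, so ¬grant → ○¬req is false there. This is the first violation.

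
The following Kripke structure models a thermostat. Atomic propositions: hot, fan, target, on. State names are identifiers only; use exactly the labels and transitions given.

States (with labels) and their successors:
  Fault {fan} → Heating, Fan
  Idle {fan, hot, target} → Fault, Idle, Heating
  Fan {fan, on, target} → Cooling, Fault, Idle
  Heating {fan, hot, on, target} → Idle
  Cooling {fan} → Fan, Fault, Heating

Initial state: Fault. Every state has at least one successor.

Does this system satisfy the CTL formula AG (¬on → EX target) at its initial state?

States satisfying ¬on → EX target: {Fault, Idle, Fan, Heating, Cooling}.
States satisfying AG (¬on → EX target): {Fault, Idle, Fan, Heating, Cooling}.
Every state reachable from Fault satisfies ¬on → EX target.
Fault ∈ Sat(AG (¬on → EX target)).

Yes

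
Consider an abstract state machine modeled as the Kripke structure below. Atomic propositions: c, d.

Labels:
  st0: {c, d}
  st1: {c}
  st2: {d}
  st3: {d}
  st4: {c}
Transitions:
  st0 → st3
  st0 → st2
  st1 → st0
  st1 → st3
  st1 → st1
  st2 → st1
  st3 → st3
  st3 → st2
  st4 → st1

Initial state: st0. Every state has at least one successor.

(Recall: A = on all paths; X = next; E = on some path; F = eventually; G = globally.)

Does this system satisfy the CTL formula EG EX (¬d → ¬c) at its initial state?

Yes

States satisfying EX (¬d → ¬c): {st0, st1, st3}.
States satisfying EG EX (¬d → ¬c): {st0, st1, st3}.
st0 ∈ Sat(EG EX (¬d → ¬c)).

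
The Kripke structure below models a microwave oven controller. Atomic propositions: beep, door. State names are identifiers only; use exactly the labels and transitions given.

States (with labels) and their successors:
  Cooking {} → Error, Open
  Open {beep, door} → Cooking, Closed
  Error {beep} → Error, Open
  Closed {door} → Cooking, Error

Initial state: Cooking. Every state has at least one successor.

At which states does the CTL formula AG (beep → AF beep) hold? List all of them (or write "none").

{Cooking, Open, Error, Closed}

States satisfying beep → AF beep: {Cooking, Open, Error, Closed}.
States satisfying AG (beep → AF beep): {Cooking, Open, Error, Closed}.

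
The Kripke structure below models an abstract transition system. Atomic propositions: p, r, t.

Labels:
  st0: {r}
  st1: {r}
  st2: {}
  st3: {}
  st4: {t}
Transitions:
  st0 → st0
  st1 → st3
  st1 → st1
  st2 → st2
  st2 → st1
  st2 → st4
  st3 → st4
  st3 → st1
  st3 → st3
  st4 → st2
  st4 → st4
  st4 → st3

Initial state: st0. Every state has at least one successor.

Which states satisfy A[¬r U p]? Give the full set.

States satisfying ¬r: {st2, st3, st4}.
States satisfying p: ∅.
States satisfying A[¬r U p]: ∅.

none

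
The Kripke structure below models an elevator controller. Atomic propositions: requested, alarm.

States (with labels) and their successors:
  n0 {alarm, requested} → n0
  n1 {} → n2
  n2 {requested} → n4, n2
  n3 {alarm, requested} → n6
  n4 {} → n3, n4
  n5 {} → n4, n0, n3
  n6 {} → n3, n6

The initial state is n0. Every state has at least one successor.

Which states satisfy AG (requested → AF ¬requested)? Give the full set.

{n3, n4, n6}

States satisfying requested → AF ¬requested: {n1, n3, n4, n5, n6}.
States satisfying AG (requested → AF ¬requested): {n3, n4, n6}.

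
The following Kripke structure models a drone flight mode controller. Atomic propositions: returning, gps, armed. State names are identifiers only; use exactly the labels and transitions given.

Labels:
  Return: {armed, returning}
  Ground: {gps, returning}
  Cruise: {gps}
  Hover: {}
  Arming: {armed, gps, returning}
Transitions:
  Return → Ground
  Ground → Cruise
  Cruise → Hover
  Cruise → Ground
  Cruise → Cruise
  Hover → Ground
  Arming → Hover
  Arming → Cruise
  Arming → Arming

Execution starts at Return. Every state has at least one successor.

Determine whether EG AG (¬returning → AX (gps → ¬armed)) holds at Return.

States satisfying AG (¬returning → AX (gps → ¬armed)): {Return, Ground, Cruise, Hover, Arming}.
States satisfying EG AG (¬returning → AX (gps → ¬armed)): {Return, Ground, Cruise, Hover, Arming}.
Return ∈ Sat(EG AG (¬returning → AX (gps → ¬armed))).

Holds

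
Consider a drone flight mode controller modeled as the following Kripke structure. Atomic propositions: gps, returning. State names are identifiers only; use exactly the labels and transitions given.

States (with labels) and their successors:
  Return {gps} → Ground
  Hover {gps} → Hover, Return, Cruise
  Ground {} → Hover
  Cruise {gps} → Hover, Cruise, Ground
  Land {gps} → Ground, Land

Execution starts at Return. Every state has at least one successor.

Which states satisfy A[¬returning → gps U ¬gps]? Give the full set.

States satisfying ¬returning → gps: {Return, Hover, Cruise, Land}.
States satisfying ¬gps: {Ground}.
States satisfying A[¬returning → gps U ¬gps]: {Return, Ground}.

{Return, Ground}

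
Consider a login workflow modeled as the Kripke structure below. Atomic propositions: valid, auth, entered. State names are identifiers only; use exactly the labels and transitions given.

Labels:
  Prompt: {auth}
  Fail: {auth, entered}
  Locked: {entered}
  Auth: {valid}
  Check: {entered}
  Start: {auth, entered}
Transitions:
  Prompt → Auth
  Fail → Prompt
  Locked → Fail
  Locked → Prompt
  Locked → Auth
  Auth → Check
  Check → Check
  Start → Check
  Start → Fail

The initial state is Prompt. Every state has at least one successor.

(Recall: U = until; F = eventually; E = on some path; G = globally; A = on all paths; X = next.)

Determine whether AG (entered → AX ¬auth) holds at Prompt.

States satisfying entered → AX ¬auth: {Prompt, Auth, Check}.
States satisfying AG (entered → AX ¬auth): {Prompt, Auth, Check}.
Every state reachable from Prompt satisfies entered → AX ¬auth.
Prompt ∈ Sat(AG (entered → AX ¬auth)).

Holds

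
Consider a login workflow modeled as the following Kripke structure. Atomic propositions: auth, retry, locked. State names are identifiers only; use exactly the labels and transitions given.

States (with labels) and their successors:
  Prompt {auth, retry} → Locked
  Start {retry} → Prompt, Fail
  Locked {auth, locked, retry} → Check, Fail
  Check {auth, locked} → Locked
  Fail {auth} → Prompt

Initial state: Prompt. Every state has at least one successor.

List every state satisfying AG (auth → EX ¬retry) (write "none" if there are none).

none

States satisfying auth → EX ¬retry: {Start, Locked}.
States satisfying AG (auth → EX ¬retry): ∅.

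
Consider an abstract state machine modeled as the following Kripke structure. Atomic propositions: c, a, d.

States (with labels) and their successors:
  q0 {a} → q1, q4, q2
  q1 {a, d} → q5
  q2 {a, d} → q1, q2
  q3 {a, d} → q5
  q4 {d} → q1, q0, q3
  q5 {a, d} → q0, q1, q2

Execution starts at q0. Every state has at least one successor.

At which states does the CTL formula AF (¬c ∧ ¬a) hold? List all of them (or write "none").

{q4}

States satisfying ¬c ∧ ¬a: {q4}.
States satisfying AF (¬c ∧ ¬a): {q4}.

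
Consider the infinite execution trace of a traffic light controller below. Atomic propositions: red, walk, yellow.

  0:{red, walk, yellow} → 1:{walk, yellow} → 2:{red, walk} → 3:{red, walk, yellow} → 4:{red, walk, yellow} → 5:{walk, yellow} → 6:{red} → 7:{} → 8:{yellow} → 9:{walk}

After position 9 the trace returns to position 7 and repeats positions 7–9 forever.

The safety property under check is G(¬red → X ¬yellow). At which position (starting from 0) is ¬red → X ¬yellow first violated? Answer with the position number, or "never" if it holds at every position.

Check ¬red → X ¬yellow at each position in order: 0 ✓, 1 ✓, 2 ✓, 3 ✓, 4 ✓, 5 ✓, 6 ✓.
At position 7 the labels are {} and the next position 8 has {yellow}, so ¬red → X ¬yellow is false there. This is the first violation.

7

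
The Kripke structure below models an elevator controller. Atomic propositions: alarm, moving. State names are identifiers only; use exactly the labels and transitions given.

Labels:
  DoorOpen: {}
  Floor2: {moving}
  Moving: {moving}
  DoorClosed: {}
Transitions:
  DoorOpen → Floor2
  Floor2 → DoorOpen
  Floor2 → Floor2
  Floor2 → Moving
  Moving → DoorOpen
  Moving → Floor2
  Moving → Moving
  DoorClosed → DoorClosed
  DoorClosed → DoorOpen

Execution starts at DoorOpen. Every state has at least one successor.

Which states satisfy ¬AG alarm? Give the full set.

States satisfying alarm: ∅.
States satisfying AG alarm: ∅.
States satisfying ¬AG alarm: {DoorOpen, Floor2, Moving, DoorClosed}.

{DoorOpen, Floor2, Moving, DoorClosed}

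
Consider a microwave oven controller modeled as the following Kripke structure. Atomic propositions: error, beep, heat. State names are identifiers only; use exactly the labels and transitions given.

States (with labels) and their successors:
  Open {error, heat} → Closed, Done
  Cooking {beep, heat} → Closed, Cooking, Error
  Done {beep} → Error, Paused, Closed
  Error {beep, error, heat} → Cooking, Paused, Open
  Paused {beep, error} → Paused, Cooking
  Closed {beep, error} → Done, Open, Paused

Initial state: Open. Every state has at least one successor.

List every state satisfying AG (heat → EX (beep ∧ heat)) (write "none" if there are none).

none

States satisfying heat → EX (beep ∧ heat): {Cooking, Done, Error, Paused, Closed}.
States satisfying AG (heat → EX (beep ∧ heat)): ∅.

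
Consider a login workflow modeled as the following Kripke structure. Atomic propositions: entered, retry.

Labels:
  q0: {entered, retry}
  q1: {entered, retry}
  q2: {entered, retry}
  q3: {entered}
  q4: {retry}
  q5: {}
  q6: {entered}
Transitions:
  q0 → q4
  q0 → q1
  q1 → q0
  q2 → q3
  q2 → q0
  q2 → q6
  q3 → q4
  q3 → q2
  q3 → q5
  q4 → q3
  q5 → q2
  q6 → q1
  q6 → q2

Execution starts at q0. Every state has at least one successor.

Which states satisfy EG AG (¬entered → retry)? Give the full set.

States satisfying AG (¬entered → retry): ∅.
States satisfying EG AG (¬entered → retry): ∅.

none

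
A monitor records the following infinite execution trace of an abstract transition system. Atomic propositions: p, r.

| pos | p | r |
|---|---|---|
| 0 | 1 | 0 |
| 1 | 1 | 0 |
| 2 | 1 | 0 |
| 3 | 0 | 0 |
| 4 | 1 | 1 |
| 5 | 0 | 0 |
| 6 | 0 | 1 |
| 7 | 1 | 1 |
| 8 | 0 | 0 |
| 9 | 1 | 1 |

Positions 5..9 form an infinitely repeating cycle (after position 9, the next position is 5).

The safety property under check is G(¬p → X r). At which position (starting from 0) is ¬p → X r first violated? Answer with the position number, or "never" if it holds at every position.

¬p → X r holds at every position 0..9, and those are all the positions the trace ever visits, so the invariant G(¬p → X r) is never violated.

never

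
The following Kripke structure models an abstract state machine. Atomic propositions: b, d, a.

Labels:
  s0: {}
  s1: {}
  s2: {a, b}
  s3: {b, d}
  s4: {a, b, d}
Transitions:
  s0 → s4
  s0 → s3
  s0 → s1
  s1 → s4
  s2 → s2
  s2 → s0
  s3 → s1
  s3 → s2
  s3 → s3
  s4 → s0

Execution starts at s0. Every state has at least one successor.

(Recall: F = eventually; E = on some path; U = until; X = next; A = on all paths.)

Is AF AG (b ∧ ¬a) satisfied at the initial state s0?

States satisfying AG (b ∧ ¬a): ∅.
States satisfying AF AG (b ∧ ¬a): ∅.
There is a path from s0 along which AG (b ∧ ¬a) never holds.
s0 ∉ Sat(AF AG (b ∧ ¬a)).

Does not hold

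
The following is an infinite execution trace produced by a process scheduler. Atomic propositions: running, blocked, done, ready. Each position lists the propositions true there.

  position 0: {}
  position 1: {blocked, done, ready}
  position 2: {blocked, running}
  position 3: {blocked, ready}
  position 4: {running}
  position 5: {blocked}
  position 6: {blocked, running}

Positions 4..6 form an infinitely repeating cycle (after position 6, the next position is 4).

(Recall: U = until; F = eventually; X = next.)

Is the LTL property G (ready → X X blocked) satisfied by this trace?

ready → X X blocked holds at every position 0..6, and those are all positions ever visited, so G (ready → X X blocked) holds.
Positions where ready holds: 1, 3.
Check X X blocked at each: 1→ok, 3→ok.

Holds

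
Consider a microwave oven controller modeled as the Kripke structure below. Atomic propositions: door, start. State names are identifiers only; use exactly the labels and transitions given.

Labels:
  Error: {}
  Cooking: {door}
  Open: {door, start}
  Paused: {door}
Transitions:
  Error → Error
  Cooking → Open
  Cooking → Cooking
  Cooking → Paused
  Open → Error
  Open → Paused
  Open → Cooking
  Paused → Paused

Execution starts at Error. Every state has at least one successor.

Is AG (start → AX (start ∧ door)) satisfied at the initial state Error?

States satisfying start → AX (start ∧ door): {Error, Cooking, Paused}.
States satisfying AG (start → AX (start ∧ door)): {Error, Paused}.
Every state reachable from Error satisfies start → AX (start ∧ door).
Error ∈ Sat(AG (start → AX (start ∧ door))).

Holds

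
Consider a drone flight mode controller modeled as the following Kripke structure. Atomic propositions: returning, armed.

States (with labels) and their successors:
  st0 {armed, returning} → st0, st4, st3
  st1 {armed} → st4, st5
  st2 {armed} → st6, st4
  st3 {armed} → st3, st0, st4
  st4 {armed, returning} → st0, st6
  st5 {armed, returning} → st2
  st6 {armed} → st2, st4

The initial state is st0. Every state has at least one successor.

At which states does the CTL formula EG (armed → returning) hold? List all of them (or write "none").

States satisfying armed → returning: {st0, st4, st5}.
States satisfying EG (armed → returning): {st0, st4}.

{st0, st4}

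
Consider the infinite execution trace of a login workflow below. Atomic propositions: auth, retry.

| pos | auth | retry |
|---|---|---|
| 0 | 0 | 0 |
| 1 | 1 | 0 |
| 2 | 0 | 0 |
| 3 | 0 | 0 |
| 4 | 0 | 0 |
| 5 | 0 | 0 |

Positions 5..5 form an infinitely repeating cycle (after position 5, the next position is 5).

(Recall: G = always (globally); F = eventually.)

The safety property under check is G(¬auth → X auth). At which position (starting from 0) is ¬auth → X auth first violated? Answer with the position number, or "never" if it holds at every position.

2

Check ¬auth → X auth at each position in order: 0 ✓, 1 ✓.
At position 2 the labels are {} and the next position 3 has {}, so ¬auth → X auth is false there. This is the first violation.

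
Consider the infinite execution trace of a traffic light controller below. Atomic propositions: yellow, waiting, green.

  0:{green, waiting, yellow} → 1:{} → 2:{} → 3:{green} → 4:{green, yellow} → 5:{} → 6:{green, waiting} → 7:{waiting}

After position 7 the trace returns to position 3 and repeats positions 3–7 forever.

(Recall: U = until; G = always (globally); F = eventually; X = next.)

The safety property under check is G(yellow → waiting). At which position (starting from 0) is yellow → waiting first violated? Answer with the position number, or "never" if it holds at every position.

4

Check yellow → waiting at each position in order: 0 ✓, 1 ✓, 2 ✓, 3 ✓.
At position 4 the labels are {green, yellow}, so yellow → waiting is false there. This is the first violation.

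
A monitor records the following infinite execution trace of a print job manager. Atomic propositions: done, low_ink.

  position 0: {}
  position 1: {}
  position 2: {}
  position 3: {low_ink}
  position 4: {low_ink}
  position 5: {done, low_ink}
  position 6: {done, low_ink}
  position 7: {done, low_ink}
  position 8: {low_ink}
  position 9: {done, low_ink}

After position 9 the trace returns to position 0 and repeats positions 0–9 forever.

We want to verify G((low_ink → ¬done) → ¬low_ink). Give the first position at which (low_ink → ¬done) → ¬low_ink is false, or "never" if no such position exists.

Check (low_ink → ¬done) → ¬low_ink at each position in order: 0 ✓, 1 ✓, 2 ✓.
At position 3 the labels are {low_ink}, so (low_ink → ¬done) → ¬low_ink is false there. This is the first violation.

3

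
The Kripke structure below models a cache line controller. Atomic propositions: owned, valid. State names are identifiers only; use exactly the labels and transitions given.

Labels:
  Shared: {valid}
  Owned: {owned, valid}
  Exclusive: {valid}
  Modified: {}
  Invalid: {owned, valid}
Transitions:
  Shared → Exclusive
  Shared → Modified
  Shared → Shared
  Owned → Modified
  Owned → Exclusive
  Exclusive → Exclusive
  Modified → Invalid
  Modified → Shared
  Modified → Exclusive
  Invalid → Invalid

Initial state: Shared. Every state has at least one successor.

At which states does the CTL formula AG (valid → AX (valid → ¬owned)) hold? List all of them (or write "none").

{Exclusive}

States satisfying valid → AX (valid → ¬owned): {Shared, Owned, Exclusive, Modified}.
States satisfying AG (valid → AX (valid → ¬owned)): {Exclusive}.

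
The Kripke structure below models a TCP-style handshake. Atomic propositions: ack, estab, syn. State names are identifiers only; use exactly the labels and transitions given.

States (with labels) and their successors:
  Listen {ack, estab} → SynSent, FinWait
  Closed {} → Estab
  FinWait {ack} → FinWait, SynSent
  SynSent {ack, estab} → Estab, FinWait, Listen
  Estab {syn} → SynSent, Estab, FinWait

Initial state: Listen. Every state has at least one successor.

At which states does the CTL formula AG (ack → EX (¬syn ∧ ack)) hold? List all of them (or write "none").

{Listen, Closed, FinWait, SynSent, Estab}

States satisfying ack → EX (¬syn ∧ ack): {Listen, Closed, FinWait, SynSent, Estab}.
States satisfying AG (ack → EX (¬syn ∧ ack)): {Listen, Closed, FinWait, SynSent, Estab}.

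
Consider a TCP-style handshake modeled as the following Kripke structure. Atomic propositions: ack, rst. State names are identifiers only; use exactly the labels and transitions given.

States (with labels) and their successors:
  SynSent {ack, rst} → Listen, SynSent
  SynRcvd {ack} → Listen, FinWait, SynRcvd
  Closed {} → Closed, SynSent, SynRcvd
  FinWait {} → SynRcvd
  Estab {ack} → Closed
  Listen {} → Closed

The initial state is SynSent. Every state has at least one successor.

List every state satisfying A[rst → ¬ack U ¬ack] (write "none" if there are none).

States satisfying rst → ¬ack: {SynRcvd, Closed, FinWait, Estab, Listen}.
States satisfying ¬ack: {Closed, FinWait, Listen}.
States satisfying A[rst → ¬ack U ¬ack]: {Closed, FinWait, Estab, Listen}.

{Closed, FinWait, Estab, Listen}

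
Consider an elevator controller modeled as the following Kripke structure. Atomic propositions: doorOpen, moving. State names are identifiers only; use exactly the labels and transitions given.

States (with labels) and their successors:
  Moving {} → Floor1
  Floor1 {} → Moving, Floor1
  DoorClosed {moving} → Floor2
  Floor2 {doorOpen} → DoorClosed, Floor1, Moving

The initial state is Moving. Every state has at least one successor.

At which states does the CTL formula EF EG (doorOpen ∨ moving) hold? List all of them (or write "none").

{DoorClosed, Floor2}

States satisfying EG (doorOpen ∨ moving): {DoorClosed, Floor2}.
States satisfying EF EG (doorOpen ∨ moving): {DoorClosed, Floor2}.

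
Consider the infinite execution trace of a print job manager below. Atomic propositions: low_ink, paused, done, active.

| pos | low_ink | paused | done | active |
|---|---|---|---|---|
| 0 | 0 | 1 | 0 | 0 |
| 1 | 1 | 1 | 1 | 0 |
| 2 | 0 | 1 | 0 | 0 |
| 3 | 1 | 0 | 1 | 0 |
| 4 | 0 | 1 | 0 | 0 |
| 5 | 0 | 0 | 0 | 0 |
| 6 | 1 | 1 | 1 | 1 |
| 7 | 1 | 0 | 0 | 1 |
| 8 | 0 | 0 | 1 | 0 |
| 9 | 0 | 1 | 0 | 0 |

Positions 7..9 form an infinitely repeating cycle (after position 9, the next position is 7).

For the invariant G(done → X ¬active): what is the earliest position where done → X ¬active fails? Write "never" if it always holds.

Check done → X ¬active at each position in order: 0 ✓, 1 ✓, 2 ✓, 3 ✓, 4 ✓, 5 ✓.
At position 6 the labels are {active, done, low_ink, paused} and the next position 7 has {active, low_ink}, so done → X ¬active is false there. This is the first violation.

6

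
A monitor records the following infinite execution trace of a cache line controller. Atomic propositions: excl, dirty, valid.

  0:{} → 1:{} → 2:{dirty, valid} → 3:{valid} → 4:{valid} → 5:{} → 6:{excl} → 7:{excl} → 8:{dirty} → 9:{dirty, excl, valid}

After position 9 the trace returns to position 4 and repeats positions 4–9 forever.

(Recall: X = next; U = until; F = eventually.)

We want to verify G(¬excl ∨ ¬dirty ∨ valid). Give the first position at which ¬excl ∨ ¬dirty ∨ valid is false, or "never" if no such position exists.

never

¬excl ∨ ¬dirty ∨ valid holds at every position 0..9, and those are all the positions the trace ever visits, so the invariant G(¬excl ∨ ¬dirty ∨ valid) is never violated.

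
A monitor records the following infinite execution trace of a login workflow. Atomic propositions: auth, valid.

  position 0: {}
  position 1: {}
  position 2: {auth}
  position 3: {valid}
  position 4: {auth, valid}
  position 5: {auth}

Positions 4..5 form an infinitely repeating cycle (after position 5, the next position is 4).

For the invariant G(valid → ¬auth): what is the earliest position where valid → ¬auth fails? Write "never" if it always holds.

4

Check valid → ¬auth at each position in order: 0 ✓, 1 ✓, 2 ✓, 3 ✓.
At position 4 the labels are {auth, valid}, so valid → ¬auth is false there. This is the first violation.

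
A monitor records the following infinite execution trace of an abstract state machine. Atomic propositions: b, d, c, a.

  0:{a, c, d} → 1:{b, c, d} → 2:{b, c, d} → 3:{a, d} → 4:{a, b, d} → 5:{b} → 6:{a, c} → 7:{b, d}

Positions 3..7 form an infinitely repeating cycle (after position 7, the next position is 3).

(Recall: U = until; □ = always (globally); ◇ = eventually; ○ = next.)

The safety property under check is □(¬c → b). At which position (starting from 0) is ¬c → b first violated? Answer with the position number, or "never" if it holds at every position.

3

Check ¬c → b at each position in order: 0 ✓, 1 ✓, 2 ✓.
At position 3 the labels are {a, d}, so ¬c → b is false there. This is the first violation.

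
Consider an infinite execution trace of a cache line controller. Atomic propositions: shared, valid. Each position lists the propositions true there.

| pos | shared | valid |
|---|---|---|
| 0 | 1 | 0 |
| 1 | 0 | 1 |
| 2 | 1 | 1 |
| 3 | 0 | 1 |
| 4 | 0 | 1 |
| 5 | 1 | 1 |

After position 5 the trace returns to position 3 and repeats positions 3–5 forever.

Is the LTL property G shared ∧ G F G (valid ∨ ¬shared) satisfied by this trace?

shared must hold at every position from 0 onward. It fails at position 1, so G shared is false.
F G (valid ∨ ¬shared) holds at every position 0..5, and those are all positions ever visited, so G F G (valid ∨ ¬shared) holds.
At position 0: G shared is false; G F G (valid ∨ ¬shared) is true; so G shared ∧ G F G (valid ∨ ¬shared) is false.

Does not hold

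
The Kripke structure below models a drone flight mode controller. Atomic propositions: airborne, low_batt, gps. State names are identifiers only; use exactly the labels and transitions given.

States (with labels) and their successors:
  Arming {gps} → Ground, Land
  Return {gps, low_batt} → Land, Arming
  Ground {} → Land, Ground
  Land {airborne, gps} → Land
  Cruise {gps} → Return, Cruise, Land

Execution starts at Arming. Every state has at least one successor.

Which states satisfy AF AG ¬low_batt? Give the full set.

States satisfying AG ¬low_batt: {Arming, Ground, Land}.
States satisfying AF AG ¬low_batt: {Arming, Return, Ground, Land}.

{Arming, Return, Ground, Land}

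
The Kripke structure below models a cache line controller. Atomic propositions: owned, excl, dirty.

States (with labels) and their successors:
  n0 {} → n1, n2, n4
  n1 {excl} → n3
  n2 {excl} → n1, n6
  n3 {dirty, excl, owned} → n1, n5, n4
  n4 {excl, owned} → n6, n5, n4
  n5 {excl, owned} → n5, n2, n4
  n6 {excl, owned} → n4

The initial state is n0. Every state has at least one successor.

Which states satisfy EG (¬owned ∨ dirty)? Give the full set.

States satisfying ¬owned ∨ dirty: {n0, n1, n2, n3}.
States satisfying EG (¬owned ∨ dirty): {n0, n1, n2, n3}.

{n0, n1, n2, n3}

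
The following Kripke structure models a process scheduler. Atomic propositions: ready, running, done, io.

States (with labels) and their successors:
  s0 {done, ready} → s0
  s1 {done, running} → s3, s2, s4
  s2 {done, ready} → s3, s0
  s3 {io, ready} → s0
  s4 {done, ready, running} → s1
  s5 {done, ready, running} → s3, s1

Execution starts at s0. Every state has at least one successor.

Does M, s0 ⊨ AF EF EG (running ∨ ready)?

Yes

States satisfying EF EG (running ∨ ready): {s0, s1, s2, s3, s4, s5}.
States satisfying AF EF EG (running ∨ ready): {s0, s1, s2, s3, s4, s5}.
s0 ∈ Sat(AF EF EG (running ∨ ready)).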